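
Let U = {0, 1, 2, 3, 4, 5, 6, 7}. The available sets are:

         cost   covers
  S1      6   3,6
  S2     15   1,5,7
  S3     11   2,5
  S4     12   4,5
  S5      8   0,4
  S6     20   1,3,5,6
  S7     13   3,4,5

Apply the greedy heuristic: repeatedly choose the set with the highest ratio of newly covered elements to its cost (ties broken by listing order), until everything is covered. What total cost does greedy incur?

40

Pick 1: S1 adds 2 new (3, 6) at cost 6 (ratio 2/6).
Pick 2: S5 adds 2 new (0, 4) at cost 8 (ratio 2/8).
Pick 3: S2 adds 3 new (1, 5, 7) at cost 15 (ratio 3/15).
Pick 4: S3 adds 1 new (2) at cost 11 (ratio 1/11).
Greedy total cost: 6 + 8 + 15 + 11 = 40.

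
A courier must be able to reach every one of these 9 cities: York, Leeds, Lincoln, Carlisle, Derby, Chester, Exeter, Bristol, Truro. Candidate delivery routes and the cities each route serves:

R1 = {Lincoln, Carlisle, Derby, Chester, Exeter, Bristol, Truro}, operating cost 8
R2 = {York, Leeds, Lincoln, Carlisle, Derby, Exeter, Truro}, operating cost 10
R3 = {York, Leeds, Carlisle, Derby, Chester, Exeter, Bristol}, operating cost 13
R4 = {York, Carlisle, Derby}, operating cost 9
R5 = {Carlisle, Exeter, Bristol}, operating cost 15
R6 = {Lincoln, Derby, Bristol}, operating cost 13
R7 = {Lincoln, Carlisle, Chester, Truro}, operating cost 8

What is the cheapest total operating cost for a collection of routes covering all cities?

R1, R2 cover every city at operating cost 8 + 10 = 18.
Any cover uses at least 2 routes; among all covering selections none totals below 18.

18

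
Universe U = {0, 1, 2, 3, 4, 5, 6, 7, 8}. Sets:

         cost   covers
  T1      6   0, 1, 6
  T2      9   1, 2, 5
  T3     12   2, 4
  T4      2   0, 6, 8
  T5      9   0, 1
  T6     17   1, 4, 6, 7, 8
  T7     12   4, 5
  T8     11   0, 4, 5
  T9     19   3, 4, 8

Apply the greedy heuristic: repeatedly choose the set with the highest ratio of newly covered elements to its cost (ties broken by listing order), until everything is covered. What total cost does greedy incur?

Pick 1: T4 adds 3 new (0, 6, 8) at cost 2 (ratio 3/2).
Pick 2: T2 adds 3 new (1, 2, 5) at cost 9 (ratio 3/9).
Pick 3: T6 adds 2 new (4, 7) at cost 17 (ratio 2/17).
Pick 4: T9 adds 1 new (3) at cost 19 (ratio 1/19).
Greedy total cost: 2 + 9 + 17 + 19 = 47.

47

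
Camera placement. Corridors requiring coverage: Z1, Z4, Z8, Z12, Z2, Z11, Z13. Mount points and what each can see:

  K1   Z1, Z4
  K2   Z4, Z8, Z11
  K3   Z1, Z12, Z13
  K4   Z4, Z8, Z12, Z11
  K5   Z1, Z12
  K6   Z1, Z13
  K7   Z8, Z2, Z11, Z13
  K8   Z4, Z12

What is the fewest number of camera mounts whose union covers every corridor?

3

K1, K3, K7 together cover {Z1, Z4, Z8, Z12, Z2, Z11, Z13} — every corridor.
No 2 of the 8 camera mounts cover everything (all 28 pairs fall short), so 3 is minimum.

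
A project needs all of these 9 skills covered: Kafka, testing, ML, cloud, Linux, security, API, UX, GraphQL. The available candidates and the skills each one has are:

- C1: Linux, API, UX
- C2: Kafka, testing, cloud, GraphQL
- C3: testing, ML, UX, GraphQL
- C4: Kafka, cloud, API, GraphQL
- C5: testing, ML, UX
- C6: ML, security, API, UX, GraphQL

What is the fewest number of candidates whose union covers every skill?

3

C1, C2, C6 together cover {Kafka, testing, ML, cloud, Linux, security, API, UX, GraphQL} — every skill.
No 2 of the 6 candidates cover everything (all 15 pairs fall short), so 3 is minimum.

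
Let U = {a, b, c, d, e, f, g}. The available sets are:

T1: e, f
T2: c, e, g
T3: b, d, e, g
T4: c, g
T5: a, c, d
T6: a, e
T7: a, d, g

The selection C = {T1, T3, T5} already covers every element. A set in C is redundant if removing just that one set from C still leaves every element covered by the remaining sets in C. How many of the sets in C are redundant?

Drop T1: f uncovered — not redundant.
Drop T3: b, g uncovered — not redundant.
Drop T5: a, c uncovered — not redundant.
None of the sets in C is redundant.

0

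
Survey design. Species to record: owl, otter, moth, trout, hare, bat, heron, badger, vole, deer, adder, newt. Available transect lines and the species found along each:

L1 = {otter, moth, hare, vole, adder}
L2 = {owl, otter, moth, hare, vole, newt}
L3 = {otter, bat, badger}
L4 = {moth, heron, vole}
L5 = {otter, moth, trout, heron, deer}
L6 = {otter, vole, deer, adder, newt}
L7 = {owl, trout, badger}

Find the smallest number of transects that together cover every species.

4

L1, L2, L3, L5 together cover {owl, otter, moth, trout, hare, bat, heron, badger, vole, deer, adder, newt} — every species.
No 3 of the 7 transects cover everything (all 35 triples fall short), so 4 is minimum.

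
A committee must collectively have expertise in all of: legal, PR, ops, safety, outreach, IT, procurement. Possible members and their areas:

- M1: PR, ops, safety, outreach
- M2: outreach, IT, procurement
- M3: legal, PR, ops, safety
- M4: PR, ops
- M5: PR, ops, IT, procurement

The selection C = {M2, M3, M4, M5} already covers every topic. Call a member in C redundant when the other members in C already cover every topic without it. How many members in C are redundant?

Drop M2: outreach uncovered — not redundant.
Drop M3: legal, safety uncovered — not redundant.
Drop M4: the rest still cover every topic — redundant.
Drop M5: the rest still cover every topic — redundant.
2 redundant: M4, M5.

2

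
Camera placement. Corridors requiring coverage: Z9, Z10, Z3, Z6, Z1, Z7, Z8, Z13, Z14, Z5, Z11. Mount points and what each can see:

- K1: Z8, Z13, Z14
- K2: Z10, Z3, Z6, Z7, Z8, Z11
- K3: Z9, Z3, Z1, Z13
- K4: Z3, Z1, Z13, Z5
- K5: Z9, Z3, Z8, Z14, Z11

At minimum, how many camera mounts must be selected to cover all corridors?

K2, K4, K5 together cover {Z9, Z10, Z3, Z6, Z1, Z7, Z8, Z13, Z14, Z5, Z11} — every corridor.
No 2 of the 5 camera mounts cover everything (all 10 pairs fall short), so 3 is minimum.
Greedy (largest uncovered first) would take K2, K3, K1, K4 — 4 camera mounts — but 3 suffice.

3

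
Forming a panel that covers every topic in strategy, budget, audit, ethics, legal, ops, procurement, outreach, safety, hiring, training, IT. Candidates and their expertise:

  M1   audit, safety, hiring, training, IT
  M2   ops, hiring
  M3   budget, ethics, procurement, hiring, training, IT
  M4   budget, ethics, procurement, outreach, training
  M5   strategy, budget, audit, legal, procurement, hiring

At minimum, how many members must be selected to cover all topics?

4

M1, M2, M4, M5 together cover {strategy, budget, audit, ethics, legal, ops, procurement, outreach, safety, hiring, training, IT} — every topic.
No 3 of the 5 members cover everything (all 10 triples fall short), so 4 is minimum.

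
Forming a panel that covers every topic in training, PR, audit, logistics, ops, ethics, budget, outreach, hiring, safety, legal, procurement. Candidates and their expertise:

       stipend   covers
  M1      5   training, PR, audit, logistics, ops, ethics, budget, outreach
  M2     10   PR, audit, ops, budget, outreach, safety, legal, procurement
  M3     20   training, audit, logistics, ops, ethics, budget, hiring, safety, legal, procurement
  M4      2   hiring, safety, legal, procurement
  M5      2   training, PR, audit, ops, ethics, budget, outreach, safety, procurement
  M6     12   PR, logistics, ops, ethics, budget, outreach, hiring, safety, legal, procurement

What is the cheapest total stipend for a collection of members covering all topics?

M1, M4 cover every topic at stipend 5 + 2 = 7.
Any cover uses at least 2 members; among all covering selections none totals below 7.
Greedy by coverage-per-stipend would pick M5, M4, M1 for 9 — worse than the optimum 7.

7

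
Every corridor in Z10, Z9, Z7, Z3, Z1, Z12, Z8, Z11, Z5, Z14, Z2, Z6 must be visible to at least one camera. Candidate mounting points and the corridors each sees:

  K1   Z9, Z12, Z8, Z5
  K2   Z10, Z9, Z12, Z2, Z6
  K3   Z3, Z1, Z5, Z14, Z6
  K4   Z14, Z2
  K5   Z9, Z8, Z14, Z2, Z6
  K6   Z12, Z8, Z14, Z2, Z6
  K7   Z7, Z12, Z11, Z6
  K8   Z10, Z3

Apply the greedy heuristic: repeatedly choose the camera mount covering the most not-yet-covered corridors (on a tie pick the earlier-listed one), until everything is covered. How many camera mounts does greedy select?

4

Pick 1: K2 covers 5 new corridors (Z10, Z9, Z12, Z2, Z6).
Pick 2: K3 covers 4 new corridors (Z3, Z1, Z5, Z14).
Pick 3: K7 covers 2 new corridors (Z7, Z11).
Pick 4: K1 covers 1 new corridors (Z8).
Greedy uses 4 camera mounts.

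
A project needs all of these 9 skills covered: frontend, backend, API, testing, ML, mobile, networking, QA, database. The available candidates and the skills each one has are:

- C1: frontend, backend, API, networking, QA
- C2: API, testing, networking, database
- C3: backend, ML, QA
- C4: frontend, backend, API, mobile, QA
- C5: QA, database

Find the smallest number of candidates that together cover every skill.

C2, C3, C4 together cover {frontend, backend, API, testing, ML, mobile, networking, QA, database} — every skill.
No 2 of the 5 candidates cover everything (all 10 pairs fall short), so 3 is minimum.
Greedy (largest uncovered first) would take C1, C2, C3, C4 — 4 candidates — but 3 suffice.

3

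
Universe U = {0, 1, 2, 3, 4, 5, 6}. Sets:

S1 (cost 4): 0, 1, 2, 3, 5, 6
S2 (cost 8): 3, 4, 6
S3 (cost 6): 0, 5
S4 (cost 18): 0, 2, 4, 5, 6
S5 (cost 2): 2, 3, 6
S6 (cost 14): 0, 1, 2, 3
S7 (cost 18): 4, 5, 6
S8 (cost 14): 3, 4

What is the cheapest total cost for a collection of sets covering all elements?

S1, S2 cover every element at cost 4 + 8 = 12.
Any cover uses at least 2 sets; among all covering selections none totals below 12.

12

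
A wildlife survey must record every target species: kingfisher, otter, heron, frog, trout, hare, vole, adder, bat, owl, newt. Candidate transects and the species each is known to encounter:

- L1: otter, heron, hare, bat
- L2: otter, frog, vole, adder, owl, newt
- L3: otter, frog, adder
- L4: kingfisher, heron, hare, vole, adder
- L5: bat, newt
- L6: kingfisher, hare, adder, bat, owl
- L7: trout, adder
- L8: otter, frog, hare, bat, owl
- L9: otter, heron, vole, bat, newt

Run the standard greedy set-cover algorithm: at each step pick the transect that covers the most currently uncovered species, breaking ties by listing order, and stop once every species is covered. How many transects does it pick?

Pick 1: L2 covers 6 new species (otter, frog, vole, adder, owl, newt).
Pick 2: L1 covers 3 new species (heron, hare, bat).
Pick 3: L4 covers 1 new species (kingfisher).
Pick 4: L7 covers 1 new species (trout).
Greedy uses 4 transects.

4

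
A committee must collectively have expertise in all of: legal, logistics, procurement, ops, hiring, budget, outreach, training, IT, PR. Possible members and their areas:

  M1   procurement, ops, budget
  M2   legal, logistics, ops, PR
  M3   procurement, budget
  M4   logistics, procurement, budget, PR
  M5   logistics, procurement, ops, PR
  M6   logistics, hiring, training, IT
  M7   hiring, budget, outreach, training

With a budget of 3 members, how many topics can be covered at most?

9

Choosing M1, M2, M6 covers {legal, logistics, procurement, ops, hiring, budget, training, IT, PR} — 9 topics.
No choice of 3 members does better; here outreach is left uncovered.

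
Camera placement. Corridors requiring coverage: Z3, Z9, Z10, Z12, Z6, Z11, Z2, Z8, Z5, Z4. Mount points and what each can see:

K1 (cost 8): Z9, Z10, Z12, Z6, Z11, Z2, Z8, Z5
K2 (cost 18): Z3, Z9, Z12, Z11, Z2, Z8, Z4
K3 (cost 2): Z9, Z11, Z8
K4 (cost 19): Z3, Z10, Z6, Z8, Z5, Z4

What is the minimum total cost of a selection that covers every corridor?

K1, K2 cover every corridor at cost 8 + 18 = 26.
Any cover uses at least 2 camera mounts; among all covering selections none totals below 26.
Greedy by coverage-per-cost would pick K3, K1, K2 for 28 — worse than the optimum 26.

26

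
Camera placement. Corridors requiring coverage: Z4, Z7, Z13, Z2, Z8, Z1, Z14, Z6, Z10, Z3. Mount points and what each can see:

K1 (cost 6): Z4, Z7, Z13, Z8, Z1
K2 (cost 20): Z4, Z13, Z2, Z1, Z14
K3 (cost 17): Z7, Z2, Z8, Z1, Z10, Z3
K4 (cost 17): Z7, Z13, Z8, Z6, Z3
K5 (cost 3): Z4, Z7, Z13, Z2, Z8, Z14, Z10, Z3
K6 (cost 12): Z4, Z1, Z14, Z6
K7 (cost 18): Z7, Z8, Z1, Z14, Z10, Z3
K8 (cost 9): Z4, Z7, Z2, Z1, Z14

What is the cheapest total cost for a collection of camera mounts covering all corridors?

K5, K6 cover every corridor at cost 3 + 12 = 15.
Any cover uses at least 2 camera mounts; among all covering selections none totals below 15.
Greedy by coverage-per-cost would pick K5, K1, K6 for 21 — worse than the optimum 15.

15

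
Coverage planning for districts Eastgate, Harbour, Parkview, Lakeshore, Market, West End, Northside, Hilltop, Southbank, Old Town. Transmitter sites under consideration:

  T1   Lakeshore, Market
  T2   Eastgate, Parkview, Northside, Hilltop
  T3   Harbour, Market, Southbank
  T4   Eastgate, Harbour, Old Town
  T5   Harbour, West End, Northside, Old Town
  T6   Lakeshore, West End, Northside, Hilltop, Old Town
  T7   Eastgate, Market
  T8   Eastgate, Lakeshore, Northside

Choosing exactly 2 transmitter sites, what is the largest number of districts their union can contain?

Choosing T3, T6 covers {Harbour, Lakeshore, Market, West End, Northside, Hilltop, Southbank, Old Town} — 8 districts.
No choice of 2 transmitter sites does better; here Eastgate, Parkview are left uncovered.

8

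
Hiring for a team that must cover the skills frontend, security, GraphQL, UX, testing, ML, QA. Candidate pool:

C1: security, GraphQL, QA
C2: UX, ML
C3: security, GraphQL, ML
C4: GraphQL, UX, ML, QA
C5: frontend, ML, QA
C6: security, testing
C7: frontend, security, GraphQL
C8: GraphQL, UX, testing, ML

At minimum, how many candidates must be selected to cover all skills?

C1, C5, C8 together cover {frontend, security, GraphQL, UX, testing, ML, QA} — every skill.
No 2 of the 8 candidates cover everything (all 28 pairs fall short), so 3 is minimum.

3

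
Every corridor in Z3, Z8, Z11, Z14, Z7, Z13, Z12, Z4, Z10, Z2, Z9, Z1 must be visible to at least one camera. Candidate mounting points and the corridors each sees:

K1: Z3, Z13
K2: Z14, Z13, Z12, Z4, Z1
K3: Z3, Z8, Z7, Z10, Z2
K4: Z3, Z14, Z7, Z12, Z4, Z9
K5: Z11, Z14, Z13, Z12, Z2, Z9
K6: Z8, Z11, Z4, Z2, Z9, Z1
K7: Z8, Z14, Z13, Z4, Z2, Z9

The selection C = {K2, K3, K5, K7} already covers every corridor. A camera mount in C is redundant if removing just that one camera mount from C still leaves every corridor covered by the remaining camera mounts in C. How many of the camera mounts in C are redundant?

1

Drop K2: Z1 uncovered — not redundant.
Drop K3: Z3, Z7, Z10 uncovered — not redundant.
Drop K5: Z11 uncovered — not redundant.
Drop K7: the rest still cover every corridor — redundant.
1 redundant: K7.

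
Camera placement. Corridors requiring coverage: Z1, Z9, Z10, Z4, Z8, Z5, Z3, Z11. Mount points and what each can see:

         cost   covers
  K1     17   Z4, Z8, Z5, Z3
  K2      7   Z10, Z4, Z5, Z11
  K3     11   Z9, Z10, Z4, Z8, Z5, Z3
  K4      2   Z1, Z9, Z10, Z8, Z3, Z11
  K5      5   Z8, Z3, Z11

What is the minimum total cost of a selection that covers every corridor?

9

K2, K4 cover every corridor at cost 7 + 2 = 9.
Any cover uses at least 2 camera mounts; among all covering selections none totals below 9.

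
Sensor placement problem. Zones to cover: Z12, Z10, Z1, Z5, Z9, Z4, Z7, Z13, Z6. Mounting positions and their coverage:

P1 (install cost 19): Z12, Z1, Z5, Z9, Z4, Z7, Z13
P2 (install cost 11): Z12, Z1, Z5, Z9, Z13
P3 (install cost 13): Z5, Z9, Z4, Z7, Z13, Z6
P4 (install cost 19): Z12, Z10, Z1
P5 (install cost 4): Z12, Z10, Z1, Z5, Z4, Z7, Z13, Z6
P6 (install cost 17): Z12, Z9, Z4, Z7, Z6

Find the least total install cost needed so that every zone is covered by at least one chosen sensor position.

P2, P5 cover every zone at install cost 11 + 4 = 15.
Any cover uses at least 2 sensor positions; among all covering selections none totals below 15.

15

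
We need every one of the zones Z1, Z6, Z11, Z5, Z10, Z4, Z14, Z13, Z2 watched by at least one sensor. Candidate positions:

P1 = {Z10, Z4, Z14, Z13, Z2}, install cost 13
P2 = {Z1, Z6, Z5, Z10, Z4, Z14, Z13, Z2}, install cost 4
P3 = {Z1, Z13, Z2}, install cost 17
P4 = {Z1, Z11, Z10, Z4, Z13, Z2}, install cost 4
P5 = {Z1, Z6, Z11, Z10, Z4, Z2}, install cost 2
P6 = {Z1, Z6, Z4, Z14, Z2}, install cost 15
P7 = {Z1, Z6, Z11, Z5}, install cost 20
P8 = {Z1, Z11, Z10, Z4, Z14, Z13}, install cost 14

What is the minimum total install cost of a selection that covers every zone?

P2, P5 cover every zone at install cost 4 + 2 = 6.
Any cover uses at least 2 sensor positions; among all covering selections none totals below 6.

6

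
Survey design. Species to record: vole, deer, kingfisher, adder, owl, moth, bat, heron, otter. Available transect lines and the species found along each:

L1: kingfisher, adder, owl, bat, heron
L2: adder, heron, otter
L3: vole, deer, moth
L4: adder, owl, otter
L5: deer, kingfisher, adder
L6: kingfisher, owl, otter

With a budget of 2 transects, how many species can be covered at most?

Choosing L1, L3 covers {vole, deer, kingfisher, adder, owl, moth, bat, heron} — 8 species.
No choice of 2 transects does better; here otter is left uncovered.

8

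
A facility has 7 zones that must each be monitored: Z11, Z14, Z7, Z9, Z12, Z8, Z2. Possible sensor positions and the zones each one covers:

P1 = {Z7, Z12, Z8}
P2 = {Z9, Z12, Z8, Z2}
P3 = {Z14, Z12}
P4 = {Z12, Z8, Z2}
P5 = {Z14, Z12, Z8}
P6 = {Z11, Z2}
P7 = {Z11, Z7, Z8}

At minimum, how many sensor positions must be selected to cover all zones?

P2, P3, P7 together cover {Z11, Z14, Z7, Z9, Z12, Z8, Z2} — every zone.
No 2 of the 7 sensor positions cover everything (all 21 pairs fall short), so 3 is minimum.

3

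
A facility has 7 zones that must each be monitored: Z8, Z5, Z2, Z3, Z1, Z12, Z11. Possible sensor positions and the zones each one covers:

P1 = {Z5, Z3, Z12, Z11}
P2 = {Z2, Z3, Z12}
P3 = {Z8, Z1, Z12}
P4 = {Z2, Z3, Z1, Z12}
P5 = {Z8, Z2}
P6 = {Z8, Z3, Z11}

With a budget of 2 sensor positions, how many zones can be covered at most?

Choosing P1, P3 covers {Z8, Z5, Z3, Z1, Z12, Z11} — 6 zones.
No choice of 2 sensor positions does better; here Z2 is left uncovered.

6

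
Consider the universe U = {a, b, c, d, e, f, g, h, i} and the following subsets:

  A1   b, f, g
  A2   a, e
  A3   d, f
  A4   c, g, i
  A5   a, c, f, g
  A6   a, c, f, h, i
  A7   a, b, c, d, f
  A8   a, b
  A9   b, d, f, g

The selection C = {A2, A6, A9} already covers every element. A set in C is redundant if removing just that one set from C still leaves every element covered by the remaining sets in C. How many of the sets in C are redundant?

Drop A2: e uncovered — not redundant.
Drop A6: c, h, i uncovered — not redundant.
Drop A9: b, d, g uncovered — not redundant.
None of the sets in C is redundant.

0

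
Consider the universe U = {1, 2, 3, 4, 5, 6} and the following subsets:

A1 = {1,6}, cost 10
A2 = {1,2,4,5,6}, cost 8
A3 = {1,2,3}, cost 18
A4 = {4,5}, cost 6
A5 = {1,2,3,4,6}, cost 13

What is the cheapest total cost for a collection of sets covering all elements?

A4, A5 cover every element at cost 6 + 13 = 19.
Any cover uses at least 2 sets; among all covering selections none totals below 19.
Greedy by coverage-per-cost would pick A2, A5 for 21 — worse than the optimum 19.

19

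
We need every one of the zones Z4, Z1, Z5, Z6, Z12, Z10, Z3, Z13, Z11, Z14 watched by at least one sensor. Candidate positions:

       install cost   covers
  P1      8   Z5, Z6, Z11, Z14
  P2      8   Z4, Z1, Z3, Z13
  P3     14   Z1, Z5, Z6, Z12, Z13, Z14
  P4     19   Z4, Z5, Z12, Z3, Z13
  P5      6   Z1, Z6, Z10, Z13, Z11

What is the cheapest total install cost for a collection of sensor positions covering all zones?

28

P2, P3, P5 cover every zone at install cost 8 + 14 + 6 = 28.
Any cover uses at least 3 sensor positions; among all covering selections none totals below 28.
Greedy by coverage-per-install cost would pick P5, P1, P2, P3 for 36 — worse than the optimum 28.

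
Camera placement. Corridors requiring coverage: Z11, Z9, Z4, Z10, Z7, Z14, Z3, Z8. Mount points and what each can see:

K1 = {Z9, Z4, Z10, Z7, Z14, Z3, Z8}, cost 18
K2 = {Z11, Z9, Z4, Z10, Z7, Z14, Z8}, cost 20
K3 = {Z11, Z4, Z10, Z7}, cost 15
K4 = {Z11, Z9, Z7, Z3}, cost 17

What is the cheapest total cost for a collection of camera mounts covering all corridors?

K1, K3 cover every corridor at cost 18 + 15 = 33.
Any cover uses at least 2 camera mounts; among all covering selections none totals below 33.

33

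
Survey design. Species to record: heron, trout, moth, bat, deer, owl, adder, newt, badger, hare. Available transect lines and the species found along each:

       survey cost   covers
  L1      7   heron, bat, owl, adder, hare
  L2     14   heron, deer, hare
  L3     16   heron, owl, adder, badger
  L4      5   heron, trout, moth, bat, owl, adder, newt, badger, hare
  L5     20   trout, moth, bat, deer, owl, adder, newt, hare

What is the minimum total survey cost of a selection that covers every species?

19

L2, L4 cover every species at survey cost 14 + 5 = 19.
Any cover uses at least 2 transects; among all covering selections none totals below 19.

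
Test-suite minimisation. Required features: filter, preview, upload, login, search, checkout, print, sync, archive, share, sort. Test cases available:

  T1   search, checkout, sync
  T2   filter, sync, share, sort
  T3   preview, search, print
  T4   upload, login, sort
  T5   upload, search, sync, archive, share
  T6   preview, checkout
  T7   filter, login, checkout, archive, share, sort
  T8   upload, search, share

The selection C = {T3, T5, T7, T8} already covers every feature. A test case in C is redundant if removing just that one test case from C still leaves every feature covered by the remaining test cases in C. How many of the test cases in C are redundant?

1

Drop T3: preview, print uncovered — not redundant.
Drop T5: sync uncovered — not redundant.
Drop T7: filter, login, checkout, sort uncovered — not redundant.
Drop T8: the rest still cover every feature — redundant.
1 redundant: T8.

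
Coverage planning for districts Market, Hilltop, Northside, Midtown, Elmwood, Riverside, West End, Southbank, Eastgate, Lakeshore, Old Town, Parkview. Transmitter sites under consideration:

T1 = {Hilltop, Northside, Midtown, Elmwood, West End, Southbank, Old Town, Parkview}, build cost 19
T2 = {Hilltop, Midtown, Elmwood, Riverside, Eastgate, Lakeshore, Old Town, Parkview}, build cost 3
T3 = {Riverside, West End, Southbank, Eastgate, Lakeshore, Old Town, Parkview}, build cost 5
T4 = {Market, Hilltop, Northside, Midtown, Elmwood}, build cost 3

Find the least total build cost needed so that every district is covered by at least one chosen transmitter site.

8

T3, T4 cover every district at build cost 5 + 3 = 8.
Any cover uses at least 2 transmitter sites; among all covering selections none totals below 8.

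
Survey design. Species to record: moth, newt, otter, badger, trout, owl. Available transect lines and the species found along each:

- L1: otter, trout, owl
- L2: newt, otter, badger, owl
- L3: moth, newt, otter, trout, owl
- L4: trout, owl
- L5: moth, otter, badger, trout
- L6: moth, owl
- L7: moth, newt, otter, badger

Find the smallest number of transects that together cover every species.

L1, L7 together cover {moth, newt, otter, badger, trout, owl} — every species.
No single transect contains all 6 species, so 2 is optimal.

2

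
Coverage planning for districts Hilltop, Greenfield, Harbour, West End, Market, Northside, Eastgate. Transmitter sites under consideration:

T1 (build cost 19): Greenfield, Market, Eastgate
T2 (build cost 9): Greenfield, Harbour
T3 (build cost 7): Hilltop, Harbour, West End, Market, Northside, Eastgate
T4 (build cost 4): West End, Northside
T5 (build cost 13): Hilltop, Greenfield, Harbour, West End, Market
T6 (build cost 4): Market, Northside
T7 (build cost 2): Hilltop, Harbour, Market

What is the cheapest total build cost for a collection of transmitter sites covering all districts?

T2, T3 cover every district at build cost 9 + 7 = 16.
Any cover uses at least 2 transmitter sites; among all covering selections none totals below 16.
Greedy by coverage-per-build cost would pick T7, T4, T3, T2 for 22 — worse than the optimum 16.

16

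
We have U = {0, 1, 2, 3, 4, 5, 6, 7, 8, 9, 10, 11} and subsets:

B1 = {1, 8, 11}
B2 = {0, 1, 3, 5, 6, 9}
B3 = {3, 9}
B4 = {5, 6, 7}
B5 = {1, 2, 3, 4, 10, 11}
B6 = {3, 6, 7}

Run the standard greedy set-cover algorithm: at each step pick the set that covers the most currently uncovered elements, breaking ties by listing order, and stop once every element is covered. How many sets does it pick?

Pick 1: B2 covers 6 new elements (0, 1, 3, 5, 6, 9).
Pick 2: B5 covers 4 new elements (2, 4, 10, 11).
Pick 3: B1 covers 1 new elements (8).
Pick 4: B4 covers 1 new elements (7).
Greedy uses 4 sets.

4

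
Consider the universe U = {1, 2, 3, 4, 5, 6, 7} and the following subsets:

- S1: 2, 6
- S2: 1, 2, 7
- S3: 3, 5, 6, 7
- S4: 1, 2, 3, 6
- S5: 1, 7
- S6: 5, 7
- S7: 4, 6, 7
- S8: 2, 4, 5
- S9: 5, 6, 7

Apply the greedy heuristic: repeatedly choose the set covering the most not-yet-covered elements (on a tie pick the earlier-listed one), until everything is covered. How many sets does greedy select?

3

Pick 1: S3 covers 4 new elements (3, 5, 6, 7).
Pick 2: S2 covers 2 new elements (1, 2).
Pick 3: S7 covers 1 new elements (4).
Greedy uses 3 sets.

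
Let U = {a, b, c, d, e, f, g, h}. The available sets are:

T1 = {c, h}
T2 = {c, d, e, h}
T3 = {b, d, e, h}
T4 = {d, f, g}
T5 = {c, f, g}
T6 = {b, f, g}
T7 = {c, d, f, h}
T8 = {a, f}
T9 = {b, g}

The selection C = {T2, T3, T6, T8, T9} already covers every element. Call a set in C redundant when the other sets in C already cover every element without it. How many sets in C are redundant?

3

Drop T2: c uncovered — not redundant.
Drop T3: the rest still cover every element — redundant.
Drop T6: the rest still cover every element — redundant.
Drop T8: a uncovered — not redundant.
Drop T9: the rest still cover every element — redundant.
3 redundant: T3, T6, T9.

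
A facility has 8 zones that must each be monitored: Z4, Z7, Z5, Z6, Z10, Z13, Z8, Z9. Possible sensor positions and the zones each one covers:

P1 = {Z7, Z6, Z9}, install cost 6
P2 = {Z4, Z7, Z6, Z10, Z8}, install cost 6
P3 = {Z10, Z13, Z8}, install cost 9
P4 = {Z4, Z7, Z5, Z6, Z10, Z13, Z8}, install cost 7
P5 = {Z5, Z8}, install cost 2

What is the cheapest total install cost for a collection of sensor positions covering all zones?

13

P1, P4 cover every zone at install cost 6 + 7 = 13.
Any cover uses at least 2 sensor positions; among all covering selections none totals below 13.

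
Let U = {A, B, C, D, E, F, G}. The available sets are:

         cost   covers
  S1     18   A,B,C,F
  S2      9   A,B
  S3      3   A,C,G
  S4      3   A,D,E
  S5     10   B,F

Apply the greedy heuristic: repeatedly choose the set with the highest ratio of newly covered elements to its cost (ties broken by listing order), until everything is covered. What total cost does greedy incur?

Pick 1: S3 adds 3 new (A, C, G) at cost 3 (ratio 3/3).
Pick 2: S4 adds 2 new (D, E) at cost 3 (ratio 2/3).
Pick 3: S5 adds 2 new (B, F) at cost 10 (ratio 2/10).
Greedy total cost: 3 + 3 + 10 = 16.

16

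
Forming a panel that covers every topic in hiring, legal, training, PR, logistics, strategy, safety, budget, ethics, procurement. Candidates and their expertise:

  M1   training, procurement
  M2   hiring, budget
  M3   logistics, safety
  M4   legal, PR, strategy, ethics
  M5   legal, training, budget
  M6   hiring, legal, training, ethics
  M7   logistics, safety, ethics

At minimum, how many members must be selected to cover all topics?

M1, M2, M3, M4 together cover {hiring, legal, training, PR, logistics, strategy, safety, budget, ethics, procurement} — every topic.
No 3 of the 7 members cover everything (all 35 triples fall short), so 4 is minimum.

4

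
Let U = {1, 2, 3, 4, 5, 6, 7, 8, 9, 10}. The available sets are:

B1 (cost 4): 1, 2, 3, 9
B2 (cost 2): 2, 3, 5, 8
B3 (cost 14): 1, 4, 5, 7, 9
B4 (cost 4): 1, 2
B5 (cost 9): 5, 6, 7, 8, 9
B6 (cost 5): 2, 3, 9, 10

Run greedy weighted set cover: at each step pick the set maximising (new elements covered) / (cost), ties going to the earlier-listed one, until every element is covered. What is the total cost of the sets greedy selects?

34

Pick 1: B2 adds 4 new (2, 3, 5, 8) at cost 2 (ratio 4/2).
Pick 2: B1 adds 2 new (1, 9) at cost 4 (ratio 2/4).
Pick 3: B5 adds 2 new (6, 7) at cost 9 (ratio 2/9).
Pick 4: B6 adds 1 new (10) at cost 5 (ratio 1/5).
Pick 5: B3 adds 1 new (4) at cost 14 (ratio 1/14).
Greedy total cost: 2 + 4 + 9 + 5 + 14 = 34. (The true optimum is 28, so greedy overshoots here.)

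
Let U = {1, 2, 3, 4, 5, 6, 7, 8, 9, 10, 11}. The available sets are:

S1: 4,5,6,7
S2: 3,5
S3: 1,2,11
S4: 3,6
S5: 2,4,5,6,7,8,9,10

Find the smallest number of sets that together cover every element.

3

S2, S3, S5 together cover {1, 2, 3, 4, 5, 6, 7, 8, 9, 10, 11} — every element.
No 2 of the 5 sets cover everything (all 10 pairs fall short), so 3 is minimum.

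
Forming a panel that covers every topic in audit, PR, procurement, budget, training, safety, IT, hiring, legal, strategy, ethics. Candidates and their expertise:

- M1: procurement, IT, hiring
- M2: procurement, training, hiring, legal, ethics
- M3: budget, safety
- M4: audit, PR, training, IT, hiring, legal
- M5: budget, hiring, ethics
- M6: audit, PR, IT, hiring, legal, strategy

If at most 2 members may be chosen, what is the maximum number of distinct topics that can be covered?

9

Choosing M2, M6 covers {audit, PR, procurement, training, IT, hiring, legal, strategy, ethics} — 9 topics.
No choice of 2 members does better; here budget, safety are left uncovered.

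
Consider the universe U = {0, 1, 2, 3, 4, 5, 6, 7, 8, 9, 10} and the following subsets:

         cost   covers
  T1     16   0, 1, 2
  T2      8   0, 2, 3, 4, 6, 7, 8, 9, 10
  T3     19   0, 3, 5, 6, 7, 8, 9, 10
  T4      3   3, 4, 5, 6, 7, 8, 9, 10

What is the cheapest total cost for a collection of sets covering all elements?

T1, T4 cover every element at cost 16 + 3 = 19.
Any cover uses at least 2 sets; among all covering selections none totals below 19.
Greedy by coverage-per-cost would pick T4, T2, T1 for 27 — worse than the optimum 19.

19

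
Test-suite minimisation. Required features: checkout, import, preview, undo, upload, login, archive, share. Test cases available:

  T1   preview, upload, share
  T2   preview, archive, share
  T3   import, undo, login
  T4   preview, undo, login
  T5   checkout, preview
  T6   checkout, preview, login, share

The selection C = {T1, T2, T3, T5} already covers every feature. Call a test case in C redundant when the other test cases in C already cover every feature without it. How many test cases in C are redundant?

Drop T1: upload uncovered — not redundant.
Drop T2: archive uncovered — not redundant.
Drop T3: import, undo, login uncovered — not redundant.
Drop T5: checkout uncovered — not redundant.
None of the test cases in C is redundant.

0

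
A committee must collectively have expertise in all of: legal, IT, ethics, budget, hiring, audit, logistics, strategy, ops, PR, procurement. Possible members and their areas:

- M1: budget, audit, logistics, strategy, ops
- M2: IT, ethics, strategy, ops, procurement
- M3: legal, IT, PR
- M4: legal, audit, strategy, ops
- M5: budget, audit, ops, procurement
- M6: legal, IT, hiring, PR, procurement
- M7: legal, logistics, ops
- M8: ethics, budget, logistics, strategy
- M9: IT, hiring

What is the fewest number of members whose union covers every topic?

3

M1, M2, M6 together cover {legal, IT, ethics, budget, hiring, audit, logistics, strategy, ops, PR, procurement} — every topic.
No 2 of the 9 members cover everything (all 36 pairs fall short), so 3 is minimum.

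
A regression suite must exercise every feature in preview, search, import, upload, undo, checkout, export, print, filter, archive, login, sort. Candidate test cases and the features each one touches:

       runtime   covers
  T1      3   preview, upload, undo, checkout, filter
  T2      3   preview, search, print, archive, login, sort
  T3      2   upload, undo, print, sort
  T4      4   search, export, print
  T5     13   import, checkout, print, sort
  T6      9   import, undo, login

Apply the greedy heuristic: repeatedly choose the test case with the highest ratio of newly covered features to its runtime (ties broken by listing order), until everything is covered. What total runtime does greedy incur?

19

Pick 1: T2 adds 6 new (preview, search, print, archive, login, sort) at runtime 3 (ratio 6/3).
Pick 2: T1 adds 4 new (upload, undo, checkout, filter) at runtime 3 (ratio 4/3).
Pick 3: T4 adds 1 new (export) at runtime 4 (ratio 1/4).
Pick 4: T6 adds 1 new (import) at runtime 9 (ratio 1/9).
Greedy total runtime: 3 + 3 + 4 + 9 = 19.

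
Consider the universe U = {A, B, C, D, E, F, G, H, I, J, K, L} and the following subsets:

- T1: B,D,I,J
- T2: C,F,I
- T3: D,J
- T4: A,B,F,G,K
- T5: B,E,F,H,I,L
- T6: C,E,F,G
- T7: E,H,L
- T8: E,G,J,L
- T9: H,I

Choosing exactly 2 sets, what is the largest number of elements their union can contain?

Choosing T4, T5 covers {A, B, E, F, G, H, I, K, L} — 9 elements.
No choice of 2 sets does better; here C, D, J are left uncovered.

9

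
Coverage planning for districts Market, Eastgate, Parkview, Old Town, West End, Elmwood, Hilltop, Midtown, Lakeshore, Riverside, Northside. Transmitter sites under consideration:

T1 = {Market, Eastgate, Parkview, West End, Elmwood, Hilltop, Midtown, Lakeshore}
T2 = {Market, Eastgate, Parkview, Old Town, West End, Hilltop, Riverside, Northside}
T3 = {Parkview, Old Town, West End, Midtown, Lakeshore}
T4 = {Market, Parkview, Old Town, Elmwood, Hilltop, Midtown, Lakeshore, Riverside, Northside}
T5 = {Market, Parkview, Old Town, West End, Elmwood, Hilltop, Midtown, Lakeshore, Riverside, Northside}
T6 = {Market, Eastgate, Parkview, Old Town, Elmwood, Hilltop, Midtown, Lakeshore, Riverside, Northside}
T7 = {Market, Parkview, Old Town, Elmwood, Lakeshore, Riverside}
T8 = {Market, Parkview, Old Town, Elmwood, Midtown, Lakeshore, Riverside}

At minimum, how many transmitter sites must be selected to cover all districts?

T1, T2 together cover {Market, Eastgate, Parkview, Old Town, West End, Elmwood, Hilltop, Midtown, Lakeshore, Riverside, Northside} — every district.
No single transmitter site contains all 11 districts, so 2 is optimal.

2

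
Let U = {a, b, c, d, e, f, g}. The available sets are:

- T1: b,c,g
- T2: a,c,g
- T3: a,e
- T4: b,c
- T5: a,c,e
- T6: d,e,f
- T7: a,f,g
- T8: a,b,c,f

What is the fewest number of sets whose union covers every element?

3

T1, T2, T6 together cover {a, b, c, d, e, f, g} — every element.
No 2 of the 8 sets cover everything (all 28 pairs fall short), so 3 is minimum.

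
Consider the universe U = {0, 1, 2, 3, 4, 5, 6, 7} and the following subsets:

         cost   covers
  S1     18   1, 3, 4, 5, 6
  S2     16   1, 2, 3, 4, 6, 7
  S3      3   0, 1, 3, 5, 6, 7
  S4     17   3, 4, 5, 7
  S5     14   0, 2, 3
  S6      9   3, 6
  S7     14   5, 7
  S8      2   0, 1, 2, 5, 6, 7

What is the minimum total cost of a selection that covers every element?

18

S2, S8 cover every element at cost 16 + 2 = 18.
Any cover uses at least 2 sets; among all covering selections none totals below 18.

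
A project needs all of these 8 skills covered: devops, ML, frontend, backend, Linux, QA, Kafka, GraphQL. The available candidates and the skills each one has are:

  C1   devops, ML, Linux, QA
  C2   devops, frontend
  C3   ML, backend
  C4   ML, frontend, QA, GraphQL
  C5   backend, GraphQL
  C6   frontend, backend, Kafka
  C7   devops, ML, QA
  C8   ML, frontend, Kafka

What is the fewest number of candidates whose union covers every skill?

3

C1, C4, C6 together cover {devops, ML, frontend, backend, Linux, QA, Kafka, GraphQL} — every skill.
No 2 of the 8 candidates cover everything (all 28 pairs fall short), so 3 is minimum.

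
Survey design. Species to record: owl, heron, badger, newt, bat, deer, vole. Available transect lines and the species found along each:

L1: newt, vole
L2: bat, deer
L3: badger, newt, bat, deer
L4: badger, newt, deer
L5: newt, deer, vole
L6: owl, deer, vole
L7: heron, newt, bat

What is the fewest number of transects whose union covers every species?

L3, L6, L7 together cover {owl, heron, badger, newt, bat, deer, vole} — every species.
No 2 of the 7 transects cover everything (all 21 pairs fall short), so 3 is minimum.

3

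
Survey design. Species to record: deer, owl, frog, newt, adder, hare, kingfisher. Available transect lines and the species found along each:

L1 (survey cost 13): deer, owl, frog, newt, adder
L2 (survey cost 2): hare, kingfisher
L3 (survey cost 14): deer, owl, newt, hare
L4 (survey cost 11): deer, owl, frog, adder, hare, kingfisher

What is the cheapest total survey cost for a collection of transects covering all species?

L1, L2 cover every species at survey cost 13 + 2 = 15.
Any cover uses at least 2 transects; among all covering selections none totals below 15.

15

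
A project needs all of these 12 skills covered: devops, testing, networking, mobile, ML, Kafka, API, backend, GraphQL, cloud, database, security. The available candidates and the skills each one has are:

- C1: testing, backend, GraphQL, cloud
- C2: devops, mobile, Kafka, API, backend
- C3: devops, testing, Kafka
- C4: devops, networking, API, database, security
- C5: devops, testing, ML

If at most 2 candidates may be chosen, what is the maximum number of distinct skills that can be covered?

Choosing C1, C4 covers {devops, testing, networking, API, backend, GraphQL, cloud, database, security} — 9 skills.
No choice of 2 candidates does better; here mobile, ML, Kafka are left uncovered.

9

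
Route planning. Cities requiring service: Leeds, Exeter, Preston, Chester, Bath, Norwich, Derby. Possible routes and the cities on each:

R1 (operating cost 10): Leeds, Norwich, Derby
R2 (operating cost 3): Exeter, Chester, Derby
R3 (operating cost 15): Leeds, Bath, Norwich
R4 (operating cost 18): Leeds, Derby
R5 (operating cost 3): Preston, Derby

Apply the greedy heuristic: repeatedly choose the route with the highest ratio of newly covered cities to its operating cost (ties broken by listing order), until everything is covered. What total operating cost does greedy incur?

31

Pick 1: R2 adds 3 new (Exeter, Chester, Derby) at operating cost 3 (ratio 3/3).
Pick 2: R5 adds 1 new (Preston) at operating cost 3 (ratio 1/3).
Pick 3: R1 adds 2 new (Leeds, Norwich) at operating cost 10 (ratio 2/10).
Pick 4: R3 adds 1 new (Bath) at operating cost 15 (ratio 1/15).
Greedy total operating cost: 3 + 3 + 10 + 15 = 31. (The true optimum is 21, so greedy overshoots here.)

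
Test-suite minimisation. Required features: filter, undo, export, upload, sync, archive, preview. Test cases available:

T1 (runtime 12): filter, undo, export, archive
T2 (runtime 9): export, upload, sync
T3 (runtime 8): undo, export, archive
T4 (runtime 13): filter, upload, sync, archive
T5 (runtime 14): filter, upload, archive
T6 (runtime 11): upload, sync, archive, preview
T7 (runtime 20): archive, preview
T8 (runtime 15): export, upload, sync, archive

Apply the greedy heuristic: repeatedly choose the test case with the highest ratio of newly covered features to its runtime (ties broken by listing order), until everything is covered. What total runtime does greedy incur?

Pick 1: T3 adds 3 new (undo, export, archive) at runtime 8 (ratio 3/8).
Pick 2: T6 adds 3 new (upload, sync, preview) at runtime 11 (ratio 3/11).
Pick 3: T1 adds 1 new (filter) at runtime 12 (ratio 1/12).
Greedy total runtime: 8 + 11 + 12 = 31. (The true optimum is 23, so greedy overshoots here.)

31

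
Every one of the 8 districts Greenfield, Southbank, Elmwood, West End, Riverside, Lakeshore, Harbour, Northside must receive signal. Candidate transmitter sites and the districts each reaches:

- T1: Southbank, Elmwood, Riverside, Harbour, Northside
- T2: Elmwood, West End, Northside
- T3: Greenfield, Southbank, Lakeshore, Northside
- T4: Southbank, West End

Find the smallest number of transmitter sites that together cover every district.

3

T1, T2, T3 together cover {Greenfield, Southbank, Elmwood, West End, Riverside, Lakeshore, Harbour, Northside} — every district.
No 2 of the 4 transmitter sites cover everything (all 6 pairs fall short), so 3 is minimum.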